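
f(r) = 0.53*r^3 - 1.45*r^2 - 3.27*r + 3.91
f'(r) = 1.59*r^2 - 2.9*r - 3.27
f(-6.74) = -202.20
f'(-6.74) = 88.51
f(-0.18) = 4.45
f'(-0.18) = -2.70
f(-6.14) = -153.36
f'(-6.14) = 74.48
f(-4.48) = -58.20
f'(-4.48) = 41.63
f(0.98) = -0.19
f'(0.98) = -4.58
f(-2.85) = -10.82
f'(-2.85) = 17.91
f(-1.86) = 1.57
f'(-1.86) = 7.62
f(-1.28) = 4.61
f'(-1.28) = 3.05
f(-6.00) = -143.15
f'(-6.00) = 71.37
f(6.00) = 46.57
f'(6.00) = 36.57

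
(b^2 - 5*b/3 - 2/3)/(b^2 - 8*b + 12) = (b + 1/3)/(b - 6)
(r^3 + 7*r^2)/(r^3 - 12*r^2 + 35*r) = r*(r + 7)/(r^2 - 12*r + 35)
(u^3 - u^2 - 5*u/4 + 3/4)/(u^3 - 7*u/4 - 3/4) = (2*u - 1)/(2*u + 1)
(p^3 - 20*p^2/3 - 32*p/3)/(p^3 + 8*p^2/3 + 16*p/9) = 3*(p - 8)/(3*p + 4)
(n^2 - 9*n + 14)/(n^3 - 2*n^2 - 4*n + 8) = (n - 7)/(n^2 - 4)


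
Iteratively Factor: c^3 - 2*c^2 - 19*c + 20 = (c - 1)*(c^2 - c - 20) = (c - 5)*(c - 1)*(c + 4)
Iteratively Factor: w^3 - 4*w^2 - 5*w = (w - 5)*(w^2 + w) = w*(w - 5)*(w + 1)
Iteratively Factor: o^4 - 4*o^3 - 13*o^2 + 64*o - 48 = (o - 3)*(o^3 - o^2 - 16*o + 16) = (o - 3)*(o + 4)*(o^2 - 5*o + 4) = (o - 3)*(o - 1)*(o + 4)*(o - 4)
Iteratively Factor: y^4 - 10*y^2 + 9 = (y - 1)*(y^3 + y^2 - 9*y - 9) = (y - 1)*(y + 3)*(y^2 - 2*y - 3) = (y - 3)*(y - 1)*(y + 3)*(y + 1)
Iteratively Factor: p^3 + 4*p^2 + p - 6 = (p + 2)*(p^2 + 2*p - 3) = (p - 1)*(p + 2)*(p + 3)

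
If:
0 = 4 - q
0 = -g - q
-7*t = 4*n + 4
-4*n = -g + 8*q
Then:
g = -4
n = -9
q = 4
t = 32/7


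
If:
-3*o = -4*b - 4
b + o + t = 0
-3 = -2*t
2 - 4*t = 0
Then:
No Solution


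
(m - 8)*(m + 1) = m^2 - 7*m - 8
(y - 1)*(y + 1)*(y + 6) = y^3 + 6*y^2 - y - 6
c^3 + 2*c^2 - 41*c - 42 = (c - 6)*(c + 1)*(c + 7)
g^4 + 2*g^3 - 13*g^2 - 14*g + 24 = (g - 3)*(g - 1)*(g + 2)*(g + 4)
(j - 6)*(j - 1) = j^2 - 7*j + 6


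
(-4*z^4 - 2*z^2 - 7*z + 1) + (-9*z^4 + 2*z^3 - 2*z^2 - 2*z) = -13*z^4 + 2*z^3 - 4*z^2 - 9*z + 1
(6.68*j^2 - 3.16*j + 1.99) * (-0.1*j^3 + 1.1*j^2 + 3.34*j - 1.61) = -0.668*j^5 + 7.664*j^4 + 18.6362*j^3 - 19.1202*j^2 + 11.7342*j - 3.2039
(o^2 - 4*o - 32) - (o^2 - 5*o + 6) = o - 38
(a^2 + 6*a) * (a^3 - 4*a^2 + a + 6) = a^5 + 2*a^4 - 23*a^3 + 12*a^2 + 36*a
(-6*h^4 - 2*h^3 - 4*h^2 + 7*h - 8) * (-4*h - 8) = 24*h^5 + 56*h^4 + 32*h^3 + 4*h^2 - 24*h + 64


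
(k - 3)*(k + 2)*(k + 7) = k^3 + 6*k^2 - 13*k - 42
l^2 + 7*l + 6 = (l + 1)*(l + 6)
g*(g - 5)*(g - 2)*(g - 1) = g^4 - 8*g^3 + 17*g^2 - 10*g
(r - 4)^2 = r^2 - 8*r + 16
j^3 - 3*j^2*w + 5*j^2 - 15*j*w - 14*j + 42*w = (j - 2)*(j + 7)*(j - 3*w)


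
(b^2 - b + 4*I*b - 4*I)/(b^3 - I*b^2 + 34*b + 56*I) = (b - 1)/(b^2 - 5*I*b + 14)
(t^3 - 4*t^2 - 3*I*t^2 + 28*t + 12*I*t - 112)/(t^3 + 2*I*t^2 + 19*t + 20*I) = (t^3 + t^2*(-4 - 3*I) + t*(28 + 12*I) - 112)/(t^3 + 2*I*t^2 + 19*t + 20*I)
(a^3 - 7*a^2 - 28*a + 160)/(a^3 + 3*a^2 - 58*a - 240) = (a - 4)/(a + 6)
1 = 1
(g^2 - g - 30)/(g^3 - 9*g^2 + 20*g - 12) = (g + 5)/(g^2 - 3*g + 2)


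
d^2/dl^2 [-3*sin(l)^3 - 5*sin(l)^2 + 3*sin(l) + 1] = 27*sin(l)^3 + 20*sin(l)^2 - 21*sin(l) - 10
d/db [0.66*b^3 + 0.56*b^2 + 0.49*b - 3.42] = 1.98*b^2 + 1.12*b + 0.49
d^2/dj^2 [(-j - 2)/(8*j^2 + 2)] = 4*(-16*j^2*(j + 2) + (3*j + 2)*(4*j^2 + 1))/(4*j^2 + 1)^3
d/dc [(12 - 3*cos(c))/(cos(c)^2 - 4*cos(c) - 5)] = 3*(sin(c)^2 + 8*cos(c) - 22)*sin(c)/(sin(c)^2 + 4*cos(c) + 4)^2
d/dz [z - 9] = 1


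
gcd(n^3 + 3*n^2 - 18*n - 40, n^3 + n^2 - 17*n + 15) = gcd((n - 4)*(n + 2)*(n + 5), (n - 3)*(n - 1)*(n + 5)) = n + 5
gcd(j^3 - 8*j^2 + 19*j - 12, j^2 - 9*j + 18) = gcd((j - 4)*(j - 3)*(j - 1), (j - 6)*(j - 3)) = j - 3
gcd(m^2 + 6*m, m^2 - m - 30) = 1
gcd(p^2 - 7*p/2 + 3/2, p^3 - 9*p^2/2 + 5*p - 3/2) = p^2 - 7*p/2 + 3/2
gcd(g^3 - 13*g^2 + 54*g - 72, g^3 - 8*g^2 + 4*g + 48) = g^2 - 10*g + 24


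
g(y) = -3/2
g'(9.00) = 0.00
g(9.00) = -1.50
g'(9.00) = 0.00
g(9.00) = -1.50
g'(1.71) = 0.00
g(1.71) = -1.50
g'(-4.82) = 0.00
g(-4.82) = -1.50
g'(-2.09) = 0.00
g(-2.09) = -1.50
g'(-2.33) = 0.00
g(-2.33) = -1.50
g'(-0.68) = 0.00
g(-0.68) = -1.50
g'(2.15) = 0.00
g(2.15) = -1.50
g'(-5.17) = 0.00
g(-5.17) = -1.50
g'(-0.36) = 0.00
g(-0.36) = -1.50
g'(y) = 0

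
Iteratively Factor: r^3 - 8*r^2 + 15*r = (r)*(r^2 - 8*r + 15) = r*(r - 5)*(r - 3)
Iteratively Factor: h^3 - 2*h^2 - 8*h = (h - 4)*(h^2 + 2*h) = (h - 4)*(h + 2)*(h)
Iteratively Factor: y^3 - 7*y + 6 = (y + 3)*(y^2 - 3*y + 2) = (y - 1)*(y + 3)*(y - 2)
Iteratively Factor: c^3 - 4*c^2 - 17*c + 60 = (c - 5)*(c^2 + c - 12) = (c - 5)*(c + 4)*(c - 3)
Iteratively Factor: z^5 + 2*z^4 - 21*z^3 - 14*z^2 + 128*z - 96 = (z + 4)*(z^4 - 2*z^3 - 13*z^2 + 38*z - 24) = (z - 3)*(z + 4)*(z^3 + z^2 - 10*z + 8) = (z - 3)*(z - 1)*(z + 4)*(z^2 + 2*z - 8) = (z - 3)*(z - 2)*(z - 1)*(z + 4)*(z + 4)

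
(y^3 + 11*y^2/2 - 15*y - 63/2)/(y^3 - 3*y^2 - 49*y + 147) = (y + 3/2)/(y - 7)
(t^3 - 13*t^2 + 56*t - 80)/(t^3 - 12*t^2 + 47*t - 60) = (t - 4)/(t - 3)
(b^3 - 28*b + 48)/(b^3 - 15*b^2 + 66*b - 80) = (b^2 + 2*b - 24)/(b^2 - 13*b + 40)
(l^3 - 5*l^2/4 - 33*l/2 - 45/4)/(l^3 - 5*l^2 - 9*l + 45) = (l + 3/4)/(l - 3)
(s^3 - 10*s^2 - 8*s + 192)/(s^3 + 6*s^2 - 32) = (s^2 - 14*s + 48)/(s^2 + 2*s - 8)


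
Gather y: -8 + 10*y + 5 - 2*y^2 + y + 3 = -2*y^2 + 11*y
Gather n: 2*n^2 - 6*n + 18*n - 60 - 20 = 2*n^2 + 12*n - 80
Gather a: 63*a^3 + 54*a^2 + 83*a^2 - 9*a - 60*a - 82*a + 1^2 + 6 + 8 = 63*a^3 + 137*a^2 - 151*a + 15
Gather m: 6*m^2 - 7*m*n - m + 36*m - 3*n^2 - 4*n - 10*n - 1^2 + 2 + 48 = 6*m^2 + m*(35 - 7*n) - 3*n^2 - 14*n + 49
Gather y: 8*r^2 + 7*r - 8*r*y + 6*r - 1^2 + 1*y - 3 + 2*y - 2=8*r^2 + 13*r + y*(3 - 8*r) - 6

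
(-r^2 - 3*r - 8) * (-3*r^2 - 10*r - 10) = 3*r^4 + 19*r^3 + 64*r^2 + 110*r + 80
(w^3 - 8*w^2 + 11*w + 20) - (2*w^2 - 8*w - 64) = w^3 - 10*w^2 + 19*w + 84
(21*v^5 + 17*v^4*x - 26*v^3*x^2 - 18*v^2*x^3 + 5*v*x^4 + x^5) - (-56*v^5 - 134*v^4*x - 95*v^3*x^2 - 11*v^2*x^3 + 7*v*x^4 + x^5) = 77*v^5 + 151*v^4*x + 69*v^3*x^2 - 7*v^2*x^3 - 2*v*x^4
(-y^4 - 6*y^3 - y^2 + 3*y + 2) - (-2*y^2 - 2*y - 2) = -y^4 - 6*y^3 + y^2 + 5*y + 4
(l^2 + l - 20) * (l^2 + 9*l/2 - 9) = l^4 + 11*l^3/2 - 49*l^2/2 - 99*l + 180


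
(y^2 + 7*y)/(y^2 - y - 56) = y/(y - 8)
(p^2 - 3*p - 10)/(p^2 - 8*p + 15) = (p + 2)/(p - 3)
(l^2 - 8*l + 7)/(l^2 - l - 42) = (l - 1)/(l + 6)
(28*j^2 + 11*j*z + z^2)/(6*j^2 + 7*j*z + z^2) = (28*j^2 + 11*j*z + z^2)/(6*j^2 + 7*j*z + z^2)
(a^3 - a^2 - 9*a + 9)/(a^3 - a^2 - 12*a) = (a^2 - 4*a + 3)/(a*(a - 4))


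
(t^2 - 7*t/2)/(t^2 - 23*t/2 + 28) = t/(t - 8)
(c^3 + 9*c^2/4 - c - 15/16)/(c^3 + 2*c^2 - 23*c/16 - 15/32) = 2*(2*c + 1)/(4*c + 1)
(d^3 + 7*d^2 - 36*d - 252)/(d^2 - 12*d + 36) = (d^2 + 13*d + 42)/(d - 6)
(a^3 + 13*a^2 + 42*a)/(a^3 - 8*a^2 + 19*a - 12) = a*(a^2 + 13*a + 42)/(a^3 - 8*a^2 + 19*a - 12)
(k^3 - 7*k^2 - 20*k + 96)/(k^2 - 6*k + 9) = (k^2 - 4*k - 32)/(k - 3)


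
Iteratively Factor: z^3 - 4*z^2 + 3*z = (z - 1)*(z^2 - 3*z) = z*(z - 1)*(z - 3)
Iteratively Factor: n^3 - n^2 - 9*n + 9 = (n + 3)*(n^2 - 4*n + 3) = (n - 3)*(n + 3)*(n - 1)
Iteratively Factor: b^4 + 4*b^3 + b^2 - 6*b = (b + 2)*(b^3 + 2*b^2 - 3*b) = (b + 2)*(b + 3)*(b^2 - b) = b*(b + 2)*(b + 3)*(b - 1)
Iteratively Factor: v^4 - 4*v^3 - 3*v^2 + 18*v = (v - 3)*(v^3 - v^2 - 6*v) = (v - 3)^2*(v^2 + 2*v) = v*(v - 3)^2*(v + 2)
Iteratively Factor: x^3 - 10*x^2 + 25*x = (x)*(x^2 - 10*x + 25) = x*(x - 5)*(x - 5)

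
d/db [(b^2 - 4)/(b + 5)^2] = 10*b/(b + 5)^3 + 8/(b + 5)^3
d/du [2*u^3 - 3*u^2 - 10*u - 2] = 6*u^2 - 6*u - 10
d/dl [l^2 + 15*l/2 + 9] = 2*l + 15/2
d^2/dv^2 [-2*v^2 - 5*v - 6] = -4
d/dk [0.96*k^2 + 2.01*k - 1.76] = 1.92*k + 2.01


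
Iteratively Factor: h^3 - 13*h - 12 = (h + 1)*(h^2 - h - 12) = (h + 1)*(h + 3)*(h - 4)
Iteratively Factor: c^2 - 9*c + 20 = (c - 5)*(c - 4)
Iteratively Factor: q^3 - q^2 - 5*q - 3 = (q + 1)*(q^2 - 2*q - 3) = (q - 3)*(q + 1)*(q + 1)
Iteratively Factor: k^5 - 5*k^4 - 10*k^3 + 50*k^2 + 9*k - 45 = (k + 1)*(k^4 - 6*k^3 - 4*k^2 + 54*k - 45) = (k + 1)*(k + 3)*(k^3 - 9*k^2 + 23*k - 15) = (k - 5)*(k + 1)*(k + 3)*(k^2 - 4*k + 3) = (k - 5)*(k - 1)*(k + 1)*(k + 3)*(k - 3)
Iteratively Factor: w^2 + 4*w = (w)*(w + 4)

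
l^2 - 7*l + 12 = (l - 4)*(l - 3)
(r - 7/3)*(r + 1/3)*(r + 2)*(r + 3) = r^4 + 3*r^3 - 43*r^2/9 - 143*r/9 - 14/3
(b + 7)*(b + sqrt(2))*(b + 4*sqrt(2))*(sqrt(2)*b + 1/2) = sqrt(2)*b^4 + 7*sqrt(2)*b^3 + 21*b^3/2 + 21*sqrt(2)*b^2/2 + 147*b^2/2 + 4*b + 147*sqrt(2)*b/2 + 28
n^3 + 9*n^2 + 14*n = n*(n + 2)*(n + 7)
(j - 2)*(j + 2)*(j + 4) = j^3 + 4*j^2 - 4*j - 16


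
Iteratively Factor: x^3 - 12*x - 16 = (x - 4)*(x^2 + 4*x + 4) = (x - 4)*(x + 2)*(x + 2)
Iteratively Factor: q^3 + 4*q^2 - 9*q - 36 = (q + 3)*(q^2 + q - 12) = (q + 3)*(q + 4)*(q - 3)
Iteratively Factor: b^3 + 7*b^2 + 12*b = (b + 3)*(b^2 + 4*b) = (b + 3)*(b + 4)*(b)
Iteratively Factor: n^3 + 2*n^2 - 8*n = (n + 4)*(n^2 - 2*n) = n*(n + 4)*(n - 2)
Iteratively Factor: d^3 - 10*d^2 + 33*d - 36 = (d - 3)*(d^2 - 7*d + 12) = (d - 3)^2*(d - 4)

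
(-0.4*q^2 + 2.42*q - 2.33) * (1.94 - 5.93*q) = 2.372*q^3 - 15.1266*q^2 + 18.5117*q - 4.5202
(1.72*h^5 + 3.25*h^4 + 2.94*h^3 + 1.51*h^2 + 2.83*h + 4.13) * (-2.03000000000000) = -3.4916*h^5 - 6.5975*h^4 - 5.9682*h^3 - 3.0653*h^2 - 5.7449*h - 8.3839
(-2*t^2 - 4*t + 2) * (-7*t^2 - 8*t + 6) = 14*t^4 + 44*t^3 + 6*t^2 - 40*t + 12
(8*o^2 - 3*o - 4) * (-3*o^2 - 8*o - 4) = -24*o^4 - 55*o^3 + 4*o^2 + 44*o + 16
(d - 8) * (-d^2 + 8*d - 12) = -d^3 + 16*d^2 - 76*d + 96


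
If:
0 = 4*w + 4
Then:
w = -1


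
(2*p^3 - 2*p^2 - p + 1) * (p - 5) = 2*p^4 - 12*p^3 + 9*p^2 + 6*p - 5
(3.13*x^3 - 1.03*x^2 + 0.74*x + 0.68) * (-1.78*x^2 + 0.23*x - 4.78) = -5.5714*x^5 + 2.5533*x^4 - 16.5155*x^3 + 3.8832*x^2 - 3.3808*x - 3.2504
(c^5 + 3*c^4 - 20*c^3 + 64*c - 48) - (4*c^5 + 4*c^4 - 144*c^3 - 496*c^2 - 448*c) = -3*c^5 - c^4 + 124*c^3 + 496*c^2 + 512*c - 48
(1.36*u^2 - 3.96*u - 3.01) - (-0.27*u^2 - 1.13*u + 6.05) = 1.63*u^2 - 2.83*u - 9.06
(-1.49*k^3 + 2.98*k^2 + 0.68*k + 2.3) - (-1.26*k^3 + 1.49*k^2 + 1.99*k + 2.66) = -0.23*k^3 + 1.49*k^2 - 1.31*k - 0.36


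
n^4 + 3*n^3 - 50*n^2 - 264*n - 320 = (n - 8)*(n + 2)*(n + 4)*(n + 5)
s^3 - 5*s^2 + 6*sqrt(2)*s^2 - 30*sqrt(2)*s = s*(s - 5)*(s + 6*sqrt(2))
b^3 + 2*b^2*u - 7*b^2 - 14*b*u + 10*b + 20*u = (b - 5)*(b - 2)*(b + 2*u)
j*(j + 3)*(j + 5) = j^3 + 8*j^2 + 15*j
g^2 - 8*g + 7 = (g - 7)*(g - 1)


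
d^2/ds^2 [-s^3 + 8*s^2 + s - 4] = 16 - 6*s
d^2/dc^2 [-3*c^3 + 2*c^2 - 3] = 4 - 18*c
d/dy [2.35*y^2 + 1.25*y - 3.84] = 4.7*y + 1.25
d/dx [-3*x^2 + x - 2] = 1 - 6*x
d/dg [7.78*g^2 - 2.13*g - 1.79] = 15.56*g - 2.13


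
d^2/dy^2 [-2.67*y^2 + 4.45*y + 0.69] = -5.34000000000000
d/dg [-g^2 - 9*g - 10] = -2*g - 9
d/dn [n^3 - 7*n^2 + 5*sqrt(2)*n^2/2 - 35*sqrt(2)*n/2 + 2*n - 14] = 3*n^2 - 14*n + 5*sqrt(2)*n - 35*sqrt(2)/2 + 2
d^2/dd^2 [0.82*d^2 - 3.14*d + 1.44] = 1.64000000000000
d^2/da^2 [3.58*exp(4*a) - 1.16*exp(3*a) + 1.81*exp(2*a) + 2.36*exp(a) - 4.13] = (57.28*exp(3*a) - 10.44*exp(2*a) + 7.24*exp(a) + 2.36)*exp(a)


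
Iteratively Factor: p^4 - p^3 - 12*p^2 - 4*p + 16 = (p + 2)*(p^3 - 3*p^2 - 6*p + 8) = (p + 2)^2*(p^2 - 5*p + 4) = (p - 1)*(p + 2)^2*(p - 4)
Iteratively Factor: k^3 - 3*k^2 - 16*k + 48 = (k - 4)*(k^2 + k - 12) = (k - 4)*(k - 3)*(k + 4)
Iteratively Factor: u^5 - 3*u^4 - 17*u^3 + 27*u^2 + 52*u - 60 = (u - 1)*(u^4 - 2*u^3 - 19*u^2 + 8*u + 60) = (u - 1)*(u + 3)*(u^3 - 5*u^2 - 4*u + 20) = (u - 2)*(u - 1)*(u + 3)*(u^2 - 3*u - 10) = (u - 5)*(u - 2)*(u - 1)*(u + 3)*(u + 2)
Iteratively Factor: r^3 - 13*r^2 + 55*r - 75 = (r - 5)*(r^2 - 8*r + 15) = (r - 5)*(r - 3)*(r - 5)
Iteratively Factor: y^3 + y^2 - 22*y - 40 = (y + 2)*(y^2 - y - 20) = (y + 2)*(y + 4)*(y - 5)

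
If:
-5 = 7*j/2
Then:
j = -10/7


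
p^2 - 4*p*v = p*(p - 4*v)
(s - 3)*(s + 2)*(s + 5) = s^3 + 4*s^2 - 11*s - 30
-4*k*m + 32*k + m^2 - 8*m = (-4*k + m)*(m - 8)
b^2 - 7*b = b*(b - 7)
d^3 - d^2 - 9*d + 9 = (d - 3)*(d - 1)*(d + 3)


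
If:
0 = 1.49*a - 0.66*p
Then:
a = 0.442953020134228*p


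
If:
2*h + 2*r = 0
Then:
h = -r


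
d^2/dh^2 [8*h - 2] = 0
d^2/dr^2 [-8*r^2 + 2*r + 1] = -16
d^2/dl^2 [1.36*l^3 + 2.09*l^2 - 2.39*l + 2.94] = 8.16*l + 4.18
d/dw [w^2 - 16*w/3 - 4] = 2*w - 16/3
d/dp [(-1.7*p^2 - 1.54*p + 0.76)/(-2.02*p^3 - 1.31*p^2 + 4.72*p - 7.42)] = (-3.434*p^4 - 6.2216*p^3 - 5.4358*p^2 + 27.2192*p + 7.8396)/(4.0804*p^6 + 5.2924*p^5 - 17.3527*p^4 + 17.6104*p^3 + 41.7188*p^2 - 70.0448*p + 55.0564)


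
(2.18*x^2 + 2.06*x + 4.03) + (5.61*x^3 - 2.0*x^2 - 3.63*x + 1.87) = 5.61*x^3 + 0.18*x^2 - 1.57*x + 5.9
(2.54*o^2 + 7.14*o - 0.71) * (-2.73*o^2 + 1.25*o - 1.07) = -6.9342*o^4 - 16.3172*o^3 + 8.1455*o^2 - 8.5273*o + 0.7597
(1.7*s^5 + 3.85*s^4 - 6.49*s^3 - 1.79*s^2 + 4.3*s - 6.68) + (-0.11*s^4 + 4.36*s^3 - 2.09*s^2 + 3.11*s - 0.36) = 1.7*s^5 + 3.74*s^4 - 2.13*s^3 - 3.88*s^2 + 7.41*s - 7.04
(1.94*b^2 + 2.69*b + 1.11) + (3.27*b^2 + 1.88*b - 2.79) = 5.21*b^2 + 4.57*b - 1.68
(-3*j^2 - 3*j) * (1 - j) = 3*j^3 - 3*j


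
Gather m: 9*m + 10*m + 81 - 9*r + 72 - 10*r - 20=19*m - 19*r + 133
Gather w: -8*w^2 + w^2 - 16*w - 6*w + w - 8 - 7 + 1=-7*w^2 - 21*w - 14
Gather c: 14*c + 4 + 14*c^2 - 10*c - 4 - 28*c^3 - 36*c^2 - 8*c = -28*c^3 - 22*c^2 - 4*c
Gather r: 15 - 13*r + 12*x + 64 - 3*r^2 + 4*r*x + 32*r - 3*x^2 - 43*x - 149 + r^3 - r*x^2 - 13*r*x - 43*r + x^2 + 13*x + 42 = r^3 - 3*r^2 + r*(-x^2 - 9*x - 24) - 2*x^2 - 18*x - 28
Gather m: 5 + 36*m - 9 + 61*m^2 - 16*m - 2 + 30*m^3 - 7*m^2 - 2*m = 30*m^3 + 54*m^2 + 18*m - 6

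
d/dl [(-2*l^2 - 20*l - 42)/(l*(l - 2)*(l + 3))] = 2*(l^2 + 14*l - 14)/(l^2*(l^2 - 4*l + 4))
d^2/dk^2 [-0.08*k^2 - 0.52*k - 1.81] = -0.160000000000000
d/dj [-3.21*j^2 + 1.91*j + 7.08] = 1.91 - 6.42*j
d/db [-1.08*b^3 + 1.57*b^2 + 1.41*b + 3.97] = -3.24*b^2 + 3.14*b + 1.41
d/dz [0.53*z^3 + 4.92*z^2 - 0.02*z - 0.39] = 1.59*z^2 + 9.84*z - 0.02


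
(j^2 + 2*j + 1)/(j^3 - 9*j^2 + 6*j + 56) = (j^2 + 2*j + 1)/(j^3 - 9*j^2 + 6*j + 56)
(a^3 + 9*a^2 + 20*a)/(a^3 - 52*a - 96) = a*(a^2 + 9*a + 20)/(a^3 - 52*a - 96)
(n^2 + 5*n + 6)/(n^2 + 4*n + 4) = (n + 3)/(n + 2)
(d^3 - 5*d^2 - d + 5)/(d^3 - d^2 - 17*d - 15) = (d - 1)/(d + 3)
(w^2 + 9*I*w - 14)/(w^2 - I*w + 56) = (w + 2*I)/(w - 8*I)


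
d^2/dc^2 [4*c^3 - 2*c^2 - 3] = 24*c - 4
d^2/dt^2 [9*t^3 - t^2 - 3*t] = 54*t - 2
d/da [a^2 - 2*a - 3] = 2*a - 2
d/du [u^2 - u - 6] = 2*u - 1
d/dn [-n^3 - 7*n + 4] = -3*n^2 - 7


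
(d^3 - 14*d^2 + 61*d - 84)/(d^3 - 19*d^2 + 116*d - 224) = (d - 3)/(d - 8)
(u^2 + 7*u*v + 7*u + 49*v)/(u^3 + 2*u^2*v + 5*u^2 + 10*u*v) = (u^2 + 7*u*v + 7*u + 49*v)/(u*(u^2 + 2*u*v + 5*u + 10*v))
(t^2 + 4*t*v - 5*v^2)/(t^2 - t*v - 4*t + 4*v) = (t + 5*v)/(t - 4)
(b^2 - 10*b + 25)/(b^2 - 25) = (b - 5)/(b + 5)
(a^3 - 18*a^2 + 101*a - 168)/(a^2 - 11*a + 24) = a - 7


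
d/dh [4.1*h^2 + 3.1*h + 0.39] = 8.2*h + 3.1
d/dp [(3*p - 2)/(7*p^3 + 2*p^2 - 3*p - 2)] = 2*(-21*p^3 + 18*p^2 + 4*p - 6)/(49*p^6 + 28*p^5 - 38*p^4 - 40*p^3 + p^2 + 12*p + 4)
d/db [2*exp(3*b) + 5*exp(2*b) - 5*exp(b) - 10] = (6*exp(2*b) + 10*exp(b) - 5)*exp(b)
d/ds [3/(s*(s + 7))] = 3*(-2*s - 7)/(s^2*(s^2 + 14*s + 49))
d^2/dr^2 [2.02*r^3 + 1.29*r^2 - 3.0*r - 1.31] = 12.12*r + 2.58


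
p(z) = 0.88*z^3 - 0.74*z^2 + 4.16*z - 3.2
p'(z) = 2.64*z^2 - 1.48*z + 4.16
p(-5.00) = -152.50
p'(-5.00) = 77.56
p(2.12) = 10.68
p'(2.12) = 12.89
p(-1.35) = -12.33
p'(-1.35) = 10.97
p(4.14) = 63.78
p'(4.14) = 43.28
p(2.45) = 15.49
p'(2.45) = 16.38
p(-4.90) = -144.88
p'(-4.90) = 74.80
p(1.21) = 2.31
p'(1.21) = 6.23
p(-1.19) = -10.68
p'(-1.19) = 9.66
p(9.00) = 615.82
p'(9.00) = 204.68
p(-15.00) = -3202.10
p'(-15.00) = 620.36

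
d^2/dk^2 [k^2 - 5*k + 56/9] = 2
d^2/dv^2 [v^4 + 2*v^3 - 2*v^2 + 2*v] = 12*v^2 + 12*v - 4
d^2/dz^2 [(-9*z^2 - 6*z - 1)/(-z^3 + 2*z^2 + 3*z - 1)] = 2*(9*z^6 + 18*z^5 + 51*z^4 - 91*z^3 + 21*z^2 + 51*z + 38)/(z^9 - 6*z^8 + 3*z^7 + 31*z^6 - 21*z^5 - 60*z^4 + 12*z^3 + 21*z^2 - 9*z + 1)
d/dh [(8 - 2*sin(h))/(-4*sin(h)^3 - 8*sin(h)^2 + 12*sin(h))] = (-sin(h)^3 + 5*sin(h)^2 + 8*sin(h) - 6)*cos(h)/((sin(h) - 1)^2*(sin(h) + 3)^2*sin(h)^2)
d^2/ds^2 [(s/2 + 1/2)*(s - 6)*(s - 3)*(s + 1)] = 6*s^2 - 21*s + 1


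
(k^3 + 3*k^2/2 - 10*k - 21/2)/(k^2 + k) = k + 1/2 - 21/(2*k)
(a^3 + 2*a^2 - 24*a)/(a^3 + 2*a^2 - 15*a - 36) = a*(a + 6)/(a^2 + 6*a + 9)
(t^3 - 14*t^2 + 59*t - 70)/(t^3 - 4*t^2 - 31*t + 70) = (t - 5)/(t + 5)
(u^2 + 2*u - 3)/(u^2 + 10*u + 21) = (u - 1)/(u + 7)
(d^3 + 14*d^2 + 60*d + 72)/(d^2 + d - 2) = (d^2 + 12*d + 36)/(d - 1)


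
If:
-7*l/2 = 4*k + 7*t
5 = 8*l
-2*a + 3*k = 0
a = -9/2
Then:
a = -9/2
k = -3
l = 5/8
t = 157/112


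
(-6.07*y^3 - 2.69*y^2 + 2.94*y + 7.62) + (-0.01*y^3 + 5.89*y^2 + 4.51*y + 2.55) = -6.08*y^3 + 3.2*y^2 + 7.45*y + 10.17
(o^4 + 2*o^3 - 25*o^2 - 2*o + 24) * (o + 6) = o^5 + 8*o^4 - 13*o^3 - 152*o^2 + 12*o + 144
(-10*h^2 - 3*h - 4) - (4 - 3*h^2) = -7*h^2 - 3*h - 8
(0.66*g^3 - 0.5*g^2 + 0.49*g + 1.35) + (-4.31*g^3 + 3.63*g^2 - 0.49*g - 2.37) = -3.65*g^3 + 3.13*g^2 - 1.02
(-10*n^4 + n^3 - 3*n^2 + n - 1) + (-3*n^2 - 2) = -10*n^4 + n^3 - 6*n^2 + n - 3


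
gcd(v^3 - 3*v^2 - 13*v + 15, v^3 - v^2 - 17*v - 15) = v^2 - 2*v - 15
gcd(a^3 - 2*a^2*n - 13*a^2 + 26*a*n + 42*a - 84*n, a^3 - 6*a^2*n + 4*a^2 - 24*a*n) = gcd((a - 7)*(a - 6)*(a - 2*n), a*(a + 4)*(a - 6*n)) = 1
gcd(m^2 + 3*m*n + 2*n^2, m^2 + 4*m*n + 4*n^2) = m + 2*n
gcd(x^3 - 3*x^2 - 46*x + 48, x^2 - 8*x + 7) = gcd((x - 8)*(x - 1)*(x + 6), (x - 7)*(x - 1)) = x - 1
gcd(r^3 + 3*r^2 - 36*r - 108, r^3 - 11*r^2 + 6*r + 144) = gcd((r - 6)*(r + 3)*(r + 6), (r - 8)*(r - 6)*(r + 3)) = r^2 - 3*r - 18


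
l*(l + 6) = l^2 + 6*l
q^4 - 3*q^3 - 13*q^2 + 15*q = q*(q - 5)*(q - 1)*(q + 3)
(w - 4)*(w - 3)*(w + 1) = w^3 - 6*w^2 + 5*w + 12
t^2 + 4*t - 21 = (t - 3)*(t + 7)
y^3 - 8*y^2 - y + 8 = (y - 8)*(y - 1)*(y + 1)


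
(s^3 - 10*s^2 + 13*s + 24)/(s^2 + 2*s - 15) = (s^2 - 7*s - 8)/(s + 5)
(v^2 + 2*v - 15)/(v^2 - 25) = (v - 3)/(v - 5)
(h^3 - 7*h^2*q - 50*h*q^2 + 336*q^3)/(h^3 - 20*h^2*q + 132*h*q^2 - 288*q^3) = (-h - 7*q)/(-h + 6*q)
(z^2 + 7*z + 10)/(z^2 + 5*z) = (z + 2)/z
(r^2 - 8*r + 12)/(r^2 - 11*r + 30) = (r - 2)/(r - 5)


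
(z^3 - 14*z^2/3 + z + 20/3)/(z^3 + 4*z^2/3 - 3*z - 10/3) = (z - 4)/(z + 2)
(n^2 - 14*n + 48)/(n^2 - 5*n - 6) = (n - 8)/(n + 1)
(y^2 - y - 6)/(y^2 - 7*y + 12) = (y + 2)/(y - 4)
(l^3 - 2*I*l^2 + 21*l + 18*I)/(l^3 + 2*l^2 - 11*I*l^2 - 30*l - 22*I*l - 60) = (l^2 + 4*I*l - 3)/(l^2 + l*(2 - 5*I) - 10*I)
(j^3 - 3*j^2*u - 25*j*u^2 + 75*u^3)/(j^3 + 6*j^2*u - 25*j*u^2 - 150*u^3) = (j - 3*u)/(j + 6*u)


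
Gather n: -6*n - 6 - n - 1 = -7*n - 7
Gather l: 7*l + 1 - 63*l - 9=-56*l - 8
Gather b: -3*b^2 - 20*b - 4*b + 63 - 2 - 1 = -3*b^2 - 24*b + 60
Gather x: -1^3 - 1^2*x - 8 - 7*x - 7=-8*x - 16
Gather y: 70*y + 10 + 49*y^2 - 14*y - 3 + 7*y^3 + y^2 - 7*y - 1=7*y^3 + 50*y^2 + 49*y + 6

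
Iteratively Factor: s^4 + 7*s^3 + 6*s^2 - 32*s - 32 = (s - 2)*(s^3 + 9*s^2 + 24*s + 16) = (s - 2)*(s + 4)*(s^2 + 5*s + 4) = (s - 2)*(s + 4)^2*(s + 1)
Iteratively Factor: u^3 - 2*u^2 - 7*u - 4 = (u + 1)*(u^2 - 3*u - 4) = (u + 1)^2*(u - 4)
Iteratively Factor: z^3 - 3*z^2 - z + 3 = (z - 1)*(z^2 - 2*z - 3) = (z - 3)*(z - 1)*(z + 1)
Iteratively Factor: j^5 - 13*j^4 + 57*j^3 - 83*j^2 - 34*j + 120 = (j - 3)*(j^4 - 10*j^3 + 27*j^2 - 2*j - 40) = (j - 3)*(j - 2)*(j^3 - 8*j^2 + 11*j + 20) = (j - 5)*(j - 3)*(j - 2)*(j^2 - 3*j - 4) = (j - 5)*(j - 3)*(j - 2)*(j + 1)*(j - 4)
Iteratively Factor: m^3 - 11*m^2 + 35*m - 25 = (m - 1)*(m^2 - 10*m + 25) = (m - 5)*(m - 1)*(m - 5)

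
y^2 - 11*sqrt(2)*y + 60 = (y - 6*sqrt(2))*(y - 5*sqrt(2))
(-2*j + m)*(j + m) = -2*j^2 - j*m + m^2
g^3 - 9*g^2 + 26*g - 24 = (g - 4)*(g - 3)*(g - 2)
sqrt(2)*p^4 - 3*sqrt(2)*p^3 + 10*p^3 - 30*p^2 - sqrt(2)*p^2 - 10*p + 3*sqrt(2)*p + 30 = (p - 3)*(p - 1)*(p + 5*sqrt(2))*(sqrt(2)*p + sqrt(2))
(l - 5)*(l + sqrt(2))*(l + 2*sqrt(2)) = l^3 - 5*l^2 + 3*sqrt(2)*l^2 - 15*sqrt(2)*l + 4*l - 20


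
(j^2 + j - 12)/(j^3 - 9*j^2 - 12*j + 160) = (j - 3)/(j^2 - 13*j + 40)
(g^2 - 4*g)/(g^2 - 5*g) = (g - 4)/(g - 5)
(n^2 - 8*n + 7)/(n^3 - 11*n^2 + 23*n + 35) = (n - 1)/(n^2 - 4*n - 5)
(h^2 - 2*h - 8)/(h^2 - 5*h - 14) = (h - 4)/(h - 7)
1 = 1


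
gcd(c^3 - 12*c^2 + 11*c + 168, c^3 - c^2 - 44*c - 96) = c^2 - 5*c - 24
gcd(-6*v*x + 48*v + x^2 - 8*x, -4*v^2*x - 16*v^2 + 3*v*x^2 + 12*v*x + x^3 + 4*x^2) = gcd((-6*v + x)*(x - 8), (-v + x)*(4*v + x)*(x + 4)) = 1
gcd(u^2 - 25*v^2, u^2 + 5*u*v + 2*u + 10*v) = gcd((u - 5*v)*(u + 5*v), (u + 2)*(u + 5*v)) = u + 5*v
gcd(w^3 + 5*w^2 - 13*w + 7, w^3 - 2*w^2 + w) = w^2 - 2*w + 1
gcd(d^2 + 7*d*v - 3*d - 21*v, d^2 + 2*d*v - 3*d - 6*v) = d - 3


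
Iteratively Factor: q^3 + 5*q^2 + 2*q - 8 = (q + 4)*(q^2 + q - 2) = (q - 1)*(q + 4)*(q + 2)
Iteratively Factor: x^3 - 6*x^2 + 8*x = (x - 4)*(x^2 - 2*x) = (x - 4)*(x - 2)*(x)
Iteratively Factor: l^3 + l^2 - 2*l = (l + 2)*(l^2 - l) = l*(l + 2)*(l - 1)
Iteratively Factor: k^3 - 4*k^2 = (k)*(k^2 - 4*k) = k^2*(k - 4)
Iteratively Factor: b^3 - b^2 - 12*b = (b - 4)*(b^2 + 3*b) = (b - 4)*(b + 3)*(b)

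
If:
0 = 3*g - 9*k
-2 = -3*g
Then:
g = 2/3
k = 2/9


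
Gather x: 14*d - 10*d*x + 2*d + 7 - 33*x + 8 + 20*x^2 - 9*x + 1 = 16*d + 20*x^2 + x*(-10*d - 42) + 16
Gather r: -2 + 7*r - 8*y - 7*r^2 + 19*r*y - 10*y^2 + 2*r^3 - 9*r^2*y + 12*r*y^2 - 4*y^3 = 2*r^3 + r^2*(-9*y - 7) + r*(12*y^2 + 19*y + 7) - 4*y^3 - 10*y^2 - 8*y - 2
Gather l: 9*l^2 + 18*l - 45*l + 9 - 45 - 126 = 9*l^2 - 27*l - 162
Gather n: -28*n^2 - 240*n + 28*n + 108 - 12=-28*n^2 - 212*n + 96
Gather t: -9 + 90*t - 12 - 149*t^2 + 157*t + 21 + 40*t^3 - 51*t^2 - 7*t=40*t^3 - 200*t^2 + 240*t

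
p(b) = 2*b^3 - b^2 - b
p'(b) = 6*b^2 - 2*b - 1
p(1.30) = 1.40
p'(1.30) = 6.54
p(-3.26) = -76.66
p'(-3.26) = 69.29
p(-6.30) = -533.48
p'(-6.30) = 249.74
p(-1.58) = -8.81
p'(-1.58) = 17.14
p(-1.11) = -2.86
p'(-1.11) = 8.61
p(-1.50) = -7.50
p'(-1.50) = 15.50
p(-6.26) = -523.56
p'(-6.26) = 246.65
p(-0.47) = 0.04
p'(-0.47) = 1.27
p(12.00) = 3300.00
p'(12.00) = 839.00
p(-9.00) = -1530.00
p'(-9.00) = 503.00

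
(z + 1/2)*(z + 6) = z^2 + 13*z/2 + 3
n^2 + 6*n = n*(n + 6)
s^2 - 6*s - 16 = (s - 8)*(s + 2)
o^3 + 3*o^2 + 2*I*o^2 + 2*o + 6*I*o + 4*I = (o + 1)*(o + 2)*(o + 2*I)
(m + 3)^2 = m^2 + 6*m + 9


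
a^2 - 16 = (a - 4)*(a + 4)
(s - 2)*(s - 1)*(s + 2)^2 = s^4 + s^3 - 6*s^2 - 4*s + 8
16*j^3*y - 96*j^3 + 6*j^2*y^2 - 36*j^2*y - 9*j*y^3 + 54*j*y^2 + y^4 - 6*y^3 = (-8*j + y)*(-2*j + y)*(j + y)*(y - 6)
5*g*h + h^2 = h*(5*g + h)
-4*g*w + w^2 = w*(-4*g + w)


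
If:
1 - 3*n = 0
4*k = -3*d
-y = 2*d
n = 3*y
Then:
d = -1/18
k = 1/24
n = 1/3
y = 1/9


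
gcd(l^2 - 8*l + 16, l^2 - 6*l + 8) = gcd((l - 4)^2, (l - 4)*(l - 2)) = l - 4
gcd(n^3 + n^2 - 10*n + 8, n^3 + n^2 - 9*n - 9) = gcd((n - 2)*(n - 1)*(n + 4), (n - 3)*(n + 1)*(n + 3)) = 1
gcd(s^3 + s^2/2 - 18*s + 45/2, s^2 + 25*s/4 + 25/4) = s + 5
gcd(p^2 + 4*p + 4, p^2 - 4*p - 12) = p + 2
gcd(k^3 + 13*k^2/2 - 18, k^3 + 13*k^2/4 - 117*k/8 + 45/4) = k^2 + 9*k/2 - 9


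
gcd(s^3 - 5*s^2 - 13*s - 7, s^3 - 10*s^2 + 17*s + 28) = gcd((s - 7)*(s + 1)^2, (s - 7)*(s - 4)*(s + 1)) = s^2 - 6*s - 7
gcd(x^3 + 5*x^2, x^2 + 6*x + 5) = x + 5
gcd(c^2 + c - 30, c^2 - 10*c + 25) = c - 5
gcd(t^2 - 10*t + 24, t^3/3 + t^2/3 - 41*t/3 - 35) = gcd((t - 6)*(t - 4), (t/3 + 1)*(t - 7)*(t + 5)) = 1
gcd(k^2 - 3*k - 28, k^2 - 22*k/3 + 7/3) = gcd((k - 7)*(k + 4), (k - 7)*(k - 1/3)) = k - 7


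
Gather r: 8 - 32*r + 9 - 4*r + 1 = 18 - 36*r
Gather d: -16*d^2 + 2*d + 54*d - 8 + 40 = -16*d^2 + 56*d + 32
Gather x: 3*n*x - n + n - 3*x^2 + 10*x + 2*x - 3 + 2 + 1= -3*x^2 + x*(3*n + 12)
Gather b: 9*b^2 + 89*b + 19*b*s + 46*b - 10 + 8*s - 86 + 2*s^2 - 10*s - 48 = 9*b^2 + b*(19*s + 135) + 2*s^2 - 2*s - 144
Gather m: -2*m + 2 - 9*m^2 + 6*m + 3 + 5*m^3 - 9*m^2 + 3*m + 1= 5*m^3 - 18*m^2 + 7*m + 6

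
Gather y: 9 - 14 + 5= 0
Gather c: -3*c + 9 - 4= 5 - 3*c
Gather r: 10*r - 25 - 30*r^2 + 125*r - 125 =-30*r^2 + 135*r - 150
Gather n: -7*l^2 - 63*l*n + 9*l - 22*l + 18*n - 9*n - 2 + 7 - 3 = -7*l^2 - 13*l + n*(9 - 63*l) + 2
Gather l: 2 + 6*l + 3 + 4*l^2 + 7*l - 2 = 4*l^2 + 13*l + 3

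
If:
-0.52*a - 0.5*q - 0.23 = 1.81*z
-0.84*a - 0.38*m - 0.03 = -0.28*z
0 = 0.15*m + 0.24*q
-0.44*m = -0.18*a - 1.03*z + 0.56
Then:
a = 1.04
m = -3.10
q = 1.94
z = -0.96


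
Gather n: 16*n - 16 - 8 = 16*n - 24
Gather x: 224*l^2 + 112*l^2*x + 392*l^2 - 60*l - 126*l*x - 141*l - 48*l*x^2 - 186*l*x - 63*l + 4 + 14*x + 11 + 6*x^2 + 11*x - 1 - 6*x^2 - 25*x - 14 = 616*l^2 - 48*l*x^2 - 264*l + x*(112*l^2 - 312*l)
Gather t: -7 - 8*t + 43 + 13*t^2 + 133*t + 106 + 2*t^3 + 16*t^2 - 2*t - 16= 2*t^3 + 29*t^2 + 123*t + 126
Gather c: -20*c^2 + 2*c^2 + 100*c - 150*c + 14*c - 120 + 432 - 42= -18*c^2 - 36*c + 270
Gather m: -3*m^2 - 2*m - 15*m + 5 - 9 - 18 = -3*m^2 - 17*m - 22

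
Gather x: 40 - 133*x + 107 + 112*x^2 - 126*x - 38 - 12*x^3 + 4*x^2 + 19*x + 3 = -12*x^3 + 116*x^2 - 240*x + 112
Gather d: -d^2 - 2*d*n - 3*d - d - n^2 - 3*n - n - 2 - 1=-d^2 + d*(-2*n - 4) - n^2 - 4*n - 3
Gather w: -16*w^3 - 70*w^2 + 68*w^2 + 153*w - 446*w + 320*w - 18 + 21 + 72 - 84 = -16*w^3 - 2*w^2 + 27*w - 9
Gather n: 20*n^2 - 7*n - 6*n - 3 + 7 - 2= 20*n^2 - 13*n + 2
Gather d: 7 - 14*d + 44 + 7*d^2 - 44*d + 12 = 7*d^2 - 58*d + 63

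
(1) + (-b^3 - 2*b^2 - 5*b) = -b^3 - 2*b^2 - 5*b + 1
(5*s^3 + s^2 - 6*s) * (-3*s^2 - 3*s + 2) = -15*s^5 - 18*s^4 + 25*s^3 + 20*s^2 - 12*s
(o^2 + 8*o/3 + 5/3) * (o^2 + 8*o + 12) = o^4 + 32*o^3/3 + 35*o^2 + 136*o/3 + 20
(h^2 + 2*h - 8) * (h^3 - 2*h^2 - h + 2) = h^5 - 13*h^3 + 16*h^2 + 12*h - 16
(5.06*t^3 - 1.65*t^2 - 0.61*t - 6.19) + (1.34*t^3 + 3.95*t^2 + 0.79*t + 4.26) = 6.4*t^3 + 2.3*t^2 + 0.18*t - 1.93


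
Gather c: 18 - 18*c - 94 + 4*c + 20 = -14*c - 56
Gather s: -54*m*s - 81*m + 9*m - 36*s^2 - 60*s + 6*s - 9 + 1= -72*m - 36*s^2 + s*(-54*m - 54) - 8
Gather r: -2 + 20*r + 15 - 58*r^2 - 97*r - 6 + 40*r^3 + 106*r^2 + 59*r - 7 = 40*r^3 + 48*r^2 - 18*r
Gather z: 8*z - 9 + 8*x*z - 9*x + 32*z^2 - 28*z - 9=-9*x + 32*z^2 + z*(8*x - 20) - 18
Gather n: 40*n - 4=40*n - 4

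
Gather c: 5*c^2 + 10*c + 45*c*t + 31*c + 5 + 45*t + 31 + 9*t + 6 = 5*c^2 + c*(45*t + 41) + 54*t + 42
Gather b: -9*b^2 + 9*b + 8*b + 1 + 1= -9*b^2 + 17*b + 2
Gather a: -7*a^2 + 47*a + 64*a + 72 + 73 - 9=-7*a^2 + 111*a + 136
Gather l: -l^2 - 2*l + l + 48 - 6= -l^2 - l + 42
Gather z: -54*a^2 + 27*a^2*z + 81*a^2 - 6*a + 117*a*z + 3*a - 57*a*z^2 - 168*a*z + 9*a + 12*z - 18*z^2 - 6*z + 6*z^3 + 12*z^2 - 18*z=27*a^2 + 6*a + 6*z^3 + z^2*(-57*a - 6) + z*(27*a^2 - 51*a - 12)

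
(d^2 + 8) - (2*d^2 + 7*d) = -d^2 - 7*d + 8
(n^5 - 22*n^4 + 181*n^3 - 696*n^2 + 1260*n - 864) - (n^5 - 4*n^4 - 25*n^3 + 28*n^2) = -18*n^4 + 206*n^3 - 724*n^2 + 1260*n - 864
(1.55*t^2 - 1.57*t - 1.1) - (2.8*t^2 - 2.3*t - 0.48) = -1.25*t^2 + 0.73*t - 0.62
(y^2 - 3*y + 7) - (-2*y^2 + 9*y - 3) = 3*y^2 - 12*y + 10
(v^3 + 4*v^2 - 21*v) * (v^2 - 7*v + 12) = v^5 - 3*v^4 - 37*v^3 + 195*v^2 - 252*v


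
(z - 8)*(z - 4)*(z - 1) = z^3 - 13*z^2 + 44*z - 32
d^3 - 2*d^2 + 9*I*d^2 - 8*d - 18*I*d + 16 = (d - 2)*(d + I)*(d + 8*I)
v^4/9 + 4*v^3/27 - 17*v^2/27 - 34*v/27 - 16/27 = (v/3 + 1/3)^2*(v - 8/3)*(v + 2)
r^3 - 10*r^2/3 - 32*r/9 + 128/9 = (r - 8/3)^2*(r + 2)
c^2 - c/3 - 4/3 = (c - 4/3)*(c + 1)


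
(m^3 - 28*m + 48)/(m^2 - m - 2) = (m^2 + 2*m - 24)/(m + 1)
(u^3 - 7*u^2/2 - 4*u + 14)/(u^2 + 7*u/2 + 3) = (2*u^2 - 11*u + 14)/(2*u + 3)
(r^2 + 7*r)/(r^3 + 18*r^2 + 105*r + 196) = r/(r^2 + 11*r + 28)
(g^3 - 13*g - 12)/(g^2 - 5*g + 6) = (g^3 - 13*g - 12)/(g^2 - 5*g + 6)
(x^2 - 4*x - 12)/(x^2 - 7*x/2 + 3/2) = 2*(x^2 - 4*x - 12)/(2*x^2 - 7*x + 3)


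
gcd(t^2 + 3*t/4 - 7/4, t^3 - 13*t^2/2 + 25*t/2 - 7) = t - 1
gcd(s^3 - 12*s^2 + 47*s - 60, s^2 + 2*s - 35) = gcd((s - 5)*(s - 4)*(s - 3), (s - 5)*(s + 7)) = s - 5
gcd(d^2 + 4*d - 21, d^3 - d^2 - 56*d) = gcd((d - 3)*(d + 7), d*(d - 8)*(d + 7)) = d + 7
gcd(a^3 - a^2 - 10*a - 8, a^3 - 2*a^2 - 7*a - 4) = a^2 - 3*a - 4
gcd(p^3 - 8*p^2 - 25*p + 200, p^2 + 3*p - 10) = p + 5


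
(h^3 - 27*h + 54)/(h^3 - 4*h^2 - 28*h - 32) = (-h^3 + 27*h - 54)/(-h^3 + 4*h^2 + 28*h + 32)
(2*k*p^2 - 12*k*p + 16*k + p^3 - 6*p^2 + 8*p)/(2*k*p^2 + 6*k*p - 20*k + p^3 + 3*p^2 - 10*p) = (p - 4)/(p + 5)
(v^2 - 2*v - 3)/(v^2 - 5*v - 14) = (-v^2 + 2*v + 3)/(-v^2 + 5*v + 14)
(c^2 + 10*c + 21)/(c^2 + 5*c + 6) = (c + 7)/(c + 2)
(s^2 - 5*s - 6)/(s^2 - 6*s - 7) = (s - 6)/(s - 7)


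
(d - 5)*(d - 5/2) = d^2 - 15*d/2 + 25/2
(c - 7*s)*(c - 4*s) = c^2 - 11*c*s + 28*s^2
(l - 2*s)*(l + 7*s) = l^2 + 5*l*s - 14*s^2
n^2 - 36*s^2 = (n - 6*s)*(n + 6*s)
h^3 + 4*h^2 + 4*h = h*(h + 2)^2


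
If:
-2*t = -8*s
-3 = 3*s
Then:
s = -1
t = -4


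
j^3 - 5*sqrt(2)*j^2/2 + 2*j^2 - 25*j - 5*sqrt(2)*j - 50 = (j + 2)*(j - 5*sqrt(2))*(j + 5*sqrt(2)/2)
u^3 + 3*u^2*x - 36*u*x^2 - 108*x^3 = (u - 6*x)*(u + 3*x)*(u + 6*x)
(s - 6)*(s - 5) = s^2 - 11*s + 30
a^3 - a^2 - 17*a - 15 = (a - 5)*(a + 1)*(a + 3)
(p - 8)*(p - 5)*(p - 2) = p^3 - 15*p^2 + 66*p - 80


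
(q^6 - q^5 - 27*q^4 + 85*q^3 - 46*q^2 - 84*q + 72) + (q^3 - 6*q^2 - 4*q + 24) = q^6 - q^5 - 27*q^4 + 86*q^3 - 52*q^2 - 88*q + 96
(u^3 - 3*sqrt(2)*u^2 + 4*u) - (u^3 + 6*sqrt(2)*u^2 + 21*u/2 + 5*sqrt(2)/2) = -9*sqrt(2)*u^2 - 13*u/2 - 5*sqrt(2)/2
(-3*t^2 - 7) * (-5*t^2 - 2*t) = 15*t^4 + 6*t^3 + 35*t^2 + 14*t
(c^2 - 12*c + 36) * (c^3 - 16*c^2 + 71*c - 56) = c^5 - 28*c^4 + 299*c^3 - 1484*c^2 + 3228*c - 2016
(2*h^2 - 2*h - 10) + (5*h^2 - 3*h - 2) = 7*h^2 - 5*h - 12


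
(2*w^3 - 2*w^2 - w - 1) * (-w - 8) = -2*w^4 - 14*w^3 + 17*w^2 + 9*w + 8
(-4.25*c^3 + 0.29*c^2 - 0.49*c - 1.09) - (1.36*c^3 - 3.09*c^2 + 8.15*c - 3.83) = -5.61*c^3 + 3.38*c^2 - 8.64*c + 2.74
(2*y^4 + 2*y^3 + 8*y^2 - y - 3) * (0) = 0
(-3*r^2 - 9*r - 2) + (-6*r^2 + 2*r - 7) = -9*r^2 - 7*r - 9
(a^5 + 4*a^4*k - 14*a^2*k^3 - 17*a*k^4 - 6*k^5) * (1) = a^5 + 4*a^4*k - 14*a^2*k^3 - 17*a*k^4 - 6*k^5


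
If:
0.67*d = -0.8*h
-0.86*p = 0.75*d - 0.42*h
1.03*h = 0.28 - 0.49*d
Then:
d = -0.75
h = 0.63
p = 0.96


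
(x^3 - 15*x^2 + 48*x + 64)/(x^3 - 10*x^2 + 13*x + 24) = (x - 8)/(x - 3)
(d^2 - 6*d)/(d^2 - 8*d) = (d - 6)/(d - 8)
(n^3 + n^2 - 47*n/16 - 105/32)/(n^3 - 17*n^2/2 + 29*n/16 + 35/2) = (n + 3/2)/(n - 8)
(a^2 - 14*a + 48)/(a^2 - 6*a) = (a - 8)/a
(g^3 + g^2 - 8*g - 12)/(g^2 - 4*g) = (g^3 + g^2 - 8*g - 12)/(g*(g - 4))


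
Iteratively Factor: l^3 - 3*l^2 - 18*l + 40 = (l - 5)*(l^2 + 2*l - 8) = (l - 5)*(l + 4)*(l - 2)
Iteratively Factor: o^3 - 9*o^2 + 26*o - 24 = (o - 4)*(o^2 - 5*o + 6) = (o - 4)*(o - 2)*(o - 3)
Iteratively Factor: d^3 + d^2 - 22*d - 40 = (d - 5)*(d^2 + 6*d + 8) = (d - 5)*(d + 2)*(d + 4)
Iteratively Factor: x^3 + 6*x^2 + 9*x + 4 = (x + 1)*(x^2 + 5*x + 4) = (x + 1)^2*(x + 4)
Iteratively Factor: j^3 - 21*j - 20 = (j + 1)*(j^2 - j - 20) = (j + 1)*(j + 4)*(j - 5)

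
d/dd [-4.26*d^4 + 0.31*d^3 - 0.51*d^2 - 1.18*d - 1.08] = -17.04*d^3 + 0.93*d^2 - 1.02*d - 1.18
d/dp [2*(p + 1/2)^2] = 4*p + 2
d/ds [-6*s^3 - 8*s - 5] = -18*s^2 - 8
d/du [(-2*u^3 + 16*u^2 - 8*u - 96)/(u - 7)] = 2*(-2*u^3 + 29*u^2 - 112*u + 76)/(u^2 - 14*u + 49)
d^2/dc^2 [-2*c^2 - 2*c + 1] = -4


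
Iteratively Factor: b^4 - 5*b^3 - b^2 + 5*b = (b + 1)*(b^3 - 6*b^2 + 5*b) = (b - 5)*(b + 1)*(b^2 - b) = (b - 5)*(b - 1)*(b + 1)*(b)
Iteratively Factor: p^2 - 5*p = (p)*(p - 5)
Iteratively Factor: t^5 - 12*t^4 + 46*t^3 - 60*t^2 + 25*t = (t - 1)*(t^4 - 11*t^3 + 35*t^2 - 25*t) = t*(t - 1)*(t^3 - 11*t^2 + 35*t - 25) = t*(t - 5)*(t - 1)*(t^2 - 6*t + 5) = t*(t - 5)*(t - 1)^2*(t - 5)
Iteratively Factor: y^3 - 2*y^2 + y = (y - 1)*(y^2 - y) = (y - 1)^2*(y)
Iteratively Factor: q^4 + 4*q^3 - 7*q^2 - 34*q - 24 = (q + 1)*(q^3 + 3*q^2 - 10*q - 24) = (q - 3)*(q + 1)*(q^2 + 6*q + 8) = (q - 3)*(q + 1)*(q + 4)*(q + 2)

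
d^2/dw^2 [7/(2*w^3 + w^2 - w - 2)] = 14*(-(6*w + 1)*(2*w^3 + w^2 - w - 2) + (6*w^2 + 2*w - 1)^2)/(2*w^3 + w^2 - w - 2)^3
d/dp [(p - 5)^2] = 2*p - 10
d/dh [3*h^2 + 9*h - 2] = 6*h + 9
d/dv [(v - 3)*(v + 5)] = 2*v + 2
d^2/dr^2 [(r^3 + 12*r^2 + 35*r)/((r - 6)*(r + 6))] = 2*(71*r^3 + 1296*r^2 + 7668*r + 15552)/(r^6 - 108*r^4 + 3888*r^2 - 46656)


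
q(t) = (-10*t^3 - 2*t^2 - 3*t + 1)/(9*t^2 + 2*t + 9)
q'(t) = (-18*t - 2)*(-10*t^3 - 2*t^2 - 3*t + 1)/(9*t^2 + 2*t + 9)^2 + (-30*t^2 - 4*t - 3)/(9*t^2 + 2*t + 9) = (-90*t^4 - 40*t^3 - 247*t^2 - 54*t - 29)/(81*t^4 + 36*t^3 + 166*t^2 + 36*t + 81)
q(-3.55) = 3.76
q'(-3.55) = -1.16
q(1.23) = -0.97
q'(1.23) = -1.19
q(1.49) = -1.28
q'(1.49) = -1.21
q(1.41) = -1.19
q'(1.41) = -1.21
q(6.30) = -6.86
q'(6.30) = -1.13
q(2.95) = -3.02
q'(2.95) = -1.17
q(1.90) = -1.78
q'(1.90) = -1.20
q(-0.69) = 0.45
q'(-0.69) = -0.82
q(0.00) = 0.11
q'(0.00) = -0.36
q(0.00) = 0.11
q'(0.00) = -0.36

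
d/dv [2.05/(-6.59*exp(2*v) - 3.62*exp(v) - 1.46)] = (27.019*exp(v) + 7.421)*exp(v)/(6.59*exp(2*v) + 3.62*exp(v) + 1.46)^2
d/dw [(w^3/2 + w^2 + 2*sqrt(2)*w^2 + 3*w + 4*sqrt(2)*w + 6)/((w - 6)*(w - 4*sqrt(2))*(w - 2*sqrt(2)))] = (-5*sqrt(2)*w^4 - 4*w^4 + 10*w^3 + 28*sqrt(2)*w^3 + 64*w^2 + 110*sqrt(2)*w^2 - 312*sqrt(2)*w - 120*w - 600*sqrt(2) - 384)/(w^6 - 12*sqrt(2)*w^5 - 12*w^5 + 140*w^4 + 144*sqrt(2)*w^4 - 1248*w^3 - 624*sqrt(2)*w^3 + 2304*sqrt(2)*w^2 + 4000*w^2 - 6912*sqrt(2)*w - 3072*w + 9216)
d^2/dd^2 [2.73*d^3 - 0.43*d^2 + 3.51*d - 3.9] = 16.38*d - 0.86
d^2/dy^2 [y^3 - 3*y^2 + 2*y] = 6*y - 6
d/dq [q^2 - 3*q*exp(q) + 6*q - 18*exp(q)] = -3*q*exp(q) + 2*q - 21*exp(q) + 6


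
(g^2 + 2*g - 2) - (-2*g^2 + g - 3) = 3*g^2 + g + 1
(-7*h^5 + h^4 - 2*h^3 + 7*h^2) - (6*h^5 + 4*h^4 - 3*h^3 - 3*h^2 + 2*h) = -13*h^5 - 3*h^4 + h^3 + 10*h^2 - 2*h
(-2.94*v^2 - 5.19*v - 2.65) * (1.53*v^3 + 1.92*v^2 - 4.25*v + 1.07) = -4.4982*v^5 - 13.5855*v^4 - 1.5243*v^3 + 13.8237*v^2 + 5.7092*v - 2.8355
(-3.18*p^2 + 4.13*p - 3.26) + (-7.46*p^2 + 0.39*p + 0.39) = -10.64*p^2 + 4.52*p - 2.87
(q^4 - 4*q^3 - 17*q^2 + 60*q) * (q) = q^5 - 4*q^4 - 17*q^3 + 60*q^2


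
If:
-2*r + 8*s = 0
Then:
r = 4*s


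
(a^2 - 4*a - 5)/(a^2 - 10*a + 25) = (a + 1)/(a - 5)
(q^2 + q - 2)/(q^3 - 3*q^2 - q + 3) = (q + 2)/(q^2 - 2*q - 3)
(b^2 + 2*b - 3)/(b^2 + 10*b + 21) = (b - 1)/(b + 7)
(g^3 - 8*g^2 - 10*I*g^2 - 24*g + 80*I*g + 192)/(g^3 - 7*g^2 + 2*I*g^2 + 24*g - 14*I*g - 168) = (g^2 + g*(-8 - 6*I) + 48*I)/(g^2 + g*(-7 + 6*I) - 42*I)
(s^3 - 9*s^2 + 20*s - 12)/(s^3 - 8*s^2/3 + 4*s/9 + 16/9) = 9*(s^2 - 7*s + 6)/(9*s^2 - 6*s - 8)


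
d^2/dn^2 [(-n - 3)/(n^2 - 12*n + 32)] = 2*(-4*(n - 6)^2*(n + 3) + 3*(n - 3)*(n^2 - 12*n + 32))/(n^2 - 12*n + 32)^3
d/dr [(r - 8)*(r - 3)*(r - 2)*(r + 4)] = 4*r^3 - 27*r^2 - 12*r + 136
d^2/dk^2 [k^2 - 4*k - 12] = 2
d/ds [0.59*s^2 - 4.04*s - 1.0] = 1.18*s - 4.04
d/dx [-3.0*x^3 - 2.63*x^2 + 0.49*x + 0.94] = -9.0*x^2 - 5.26*x + 0.49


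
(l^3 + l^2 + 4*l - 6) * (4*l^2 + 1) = 4*l^5 + 4*l^4 + 17*l^3 - 23*l^2 + 4*l - 6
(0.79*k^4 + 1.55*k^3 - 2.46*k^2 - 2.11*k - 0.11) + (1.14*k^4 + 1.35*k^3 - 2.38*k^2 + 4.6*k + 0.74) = 1.93*k^4 + 2.9*k^3 - 4.84*k^2 + 2.49*k + 0.63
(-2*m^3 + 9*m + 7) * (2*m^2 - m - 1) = -4*m^5 + 2*m^4 + 20*m^3 + 5*m^2 - 16*m - 7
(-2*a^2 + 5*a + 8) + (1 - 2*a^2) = -4*a^2 + 5*a + 9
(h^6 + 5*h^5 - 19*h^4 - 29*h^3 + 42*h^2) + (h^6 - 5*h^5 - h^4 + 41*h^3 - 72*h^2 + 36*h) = 2*h^6 - 20*h^4 + 12*h^3 - 30*h^2 + 36*h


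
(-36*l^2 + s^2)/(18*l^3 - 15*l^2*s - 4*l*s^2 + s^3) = (6*l + s)/(-3*l^2 + 2*l*s + s^2)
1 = 1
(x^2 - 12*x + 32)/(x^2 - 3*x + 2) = (x^2 - 12*x + 32)/(x^2 - 3*x + 2)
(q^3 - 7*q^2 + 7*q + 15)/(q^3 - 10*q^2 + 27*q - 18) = (q^2 - 4*q - 5)/(q^2 - 7*q + 6)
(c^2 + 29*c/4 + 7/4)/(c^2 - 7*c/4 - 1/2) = (c + 7)/(c - 2)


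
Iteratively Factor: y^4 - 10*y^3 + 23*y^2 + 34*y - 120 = (y - 5)*(y^3 - 5*y^2 - 2*y + 24) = (y - 5)*(y - 3)*(y^2 - 2*y - 8) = (y - 5)*(y - 4)*(y - 3)*(y + 2)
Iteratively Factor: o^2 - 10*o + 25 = (o - 5)*(o - 5)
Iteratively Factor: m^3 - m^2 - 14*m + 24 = (m + 4)*(m^2 - 5*m + 6) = (m - 3)*(m + 4)*(m - 2)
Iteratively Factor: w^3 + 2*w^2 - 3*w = (w)*(w^2 + 2*w - 3) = w*(w + 3)*(w - 1)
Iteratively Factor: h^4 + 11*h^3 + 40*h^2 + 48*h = (h + 4)*(h^3 + 7*h^2 + 12*h) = (h + 4)^2*(h^2 + 3*h) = h*(h + 4)^2*(h + 3)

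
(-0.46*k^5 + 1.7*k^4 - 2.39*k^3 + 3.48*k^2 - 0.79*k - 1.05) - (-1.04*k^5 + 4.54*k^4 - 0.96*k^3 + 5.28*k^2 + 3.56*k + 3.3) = 0.58*k^5 - 2.84*k^4 - 1.43*k^3 - 1.8*k^2 - 4.35*k - 4.35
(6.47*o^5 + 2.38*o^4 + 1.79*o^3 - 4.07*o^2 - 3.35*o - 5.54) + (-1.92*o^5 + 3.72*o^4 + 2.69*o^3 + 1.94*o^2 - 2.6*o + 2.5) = 4.55*o^5 + 6.1*o^4 + 4.48*o^3 - 2.13*o^2 - 5.95*o - 3.04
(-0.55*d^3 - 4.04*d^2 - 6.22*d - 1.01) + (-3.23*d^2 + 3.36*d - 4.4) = -0.55*d^3 - 7.27*d^2 - 2.86*d - 5.41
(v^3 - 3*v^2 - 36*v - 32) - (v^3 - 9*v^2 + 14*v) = 6*v^2 - 50*v - 32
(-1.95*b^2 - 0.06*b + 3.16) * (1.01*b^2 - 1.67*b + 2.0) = -1.9695*b^4 + 3.1959*b^3 - 0.6082*b^2 - 5.3972*b + 6.32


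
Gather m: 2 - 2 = 0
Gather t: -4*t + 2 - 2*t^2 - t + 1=-2*t^2 - 5*t + 3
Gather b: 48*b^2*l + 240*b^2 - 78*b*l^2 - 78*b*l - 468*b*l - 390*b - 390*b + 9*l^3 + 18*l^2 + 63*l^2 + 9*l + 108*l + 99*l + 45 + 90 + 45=b^2*(48*l + 240) + b*(-78*l^2 - 546*l - 780) + 9*l^3 + 81*l^2 + 216*l + 180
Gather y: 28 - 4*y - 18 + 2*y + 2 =12 - 2*y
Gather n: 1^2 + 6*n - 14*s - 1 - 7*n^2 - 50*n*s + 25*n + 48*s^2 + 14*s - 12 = -7*n^2 + n*(31 - 50*s) + 48*s^2 - 12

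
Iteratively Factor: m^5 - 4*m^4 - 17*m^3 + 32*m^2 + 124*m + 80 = (m - 5)*(m^4 + m^3 - 12*m^2 - 28*m - 16) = (m - 5)*(m + 1)*(m^3 - 12*m - 16) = (m - 5)*(m - 4)*(m + 1)*(m^2 + 4*m + 4) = (m - 5)*(m - 4)*(m + 1)*(m + 2)*(m + 2)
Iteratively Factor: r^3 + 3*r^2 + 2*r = (r)*(r^2 + 3*r + 2) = r*(r + 2)*(r + 1)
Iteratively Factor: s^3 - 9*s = (s)*(s^2 - 9) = s*(s - 3)*(s + 3)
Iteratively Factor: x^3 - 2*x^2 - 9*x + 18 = (x + 3)*(x^2 - 5*x + 6) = (x - 3)*(x + 3)*(x - 2)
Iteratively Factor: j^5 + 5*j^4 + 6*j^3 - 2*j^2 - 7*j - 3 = (j + 1)*(j^4 + 4*j^3 + 2*j^2 - 4*j - 3) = (j - 1)*(j + 1)*(j^3 + 5*j^2 + 7*j + 3) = (j - 1)*(j + 1)*(j + 3)*(j^2 + 2*j + 1) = (j - 1)*(j + 1)^2*(j + 3)*(j + 1)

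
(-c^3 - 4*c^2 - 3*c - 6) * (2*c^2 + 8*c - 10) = -2*c^5 - 16*c^4 - 28*c^3 + 4*c^2 - 18*c + 60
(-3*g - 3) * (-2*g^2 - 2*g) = 6*g^3 + 12*g^2 + 6*g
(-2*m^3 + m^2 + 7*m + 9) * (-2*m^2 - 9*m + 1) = 4*m^5 + 16*m^4 - 25*m^3 - 80*m^2 - 74*m + 9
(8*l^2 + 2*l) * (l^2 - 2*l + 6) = 8*l^4 - 14*l^3 + 44*l^2 + 12*l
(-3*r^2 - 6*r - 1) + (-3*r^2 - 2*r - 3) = -6*r^2 - 8*r - 4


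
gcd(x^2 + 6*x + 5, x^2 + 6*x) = 1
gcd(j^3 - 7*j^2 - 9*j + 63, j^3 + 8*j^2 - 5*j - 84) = j - 3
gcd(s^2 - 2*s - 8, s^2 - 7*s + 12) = s - 4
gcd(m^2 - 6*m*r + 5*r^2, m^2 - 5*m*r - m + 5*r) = -m + 5*r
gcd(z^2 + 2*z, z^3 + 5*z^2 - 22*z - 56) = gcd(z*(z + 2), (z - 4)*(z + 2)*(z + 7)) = z + 2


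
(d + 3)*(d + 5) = d^2 + 8*d + 15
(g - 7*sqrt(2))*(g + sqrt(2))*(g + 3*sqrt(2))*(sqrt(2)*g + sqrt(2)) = sqrt(2)*g^4 - 6*g^3 + sqrt(2)*g^3 - 50*sqrt(2)*g^2 - 6*g^2 - 84*g - 50*sqrt(2)*g - 84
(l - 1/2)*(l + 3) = l^2 + 5*l/2 - 3/2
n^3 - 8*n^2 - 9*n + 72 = (n - 8)*(n - 3)*(n + 3)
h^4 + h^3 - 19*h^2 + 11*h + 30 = (h - 3)*(h - 2)*(h + 1)*(h + 5)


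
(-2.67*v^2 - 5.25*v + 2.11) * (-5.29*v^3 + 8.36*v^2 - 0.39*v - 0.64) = 14.1243*v^5 + 5.4513*v^4 - 54.0106*v^3 + 21.3959*v^2 + 2.5371*v - 1.3504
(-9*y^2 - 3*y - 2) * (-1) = 9*y^2 + 3*y + 2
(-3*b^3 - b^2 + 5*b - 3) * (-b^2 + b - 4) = 3*b^5 - 2*b^4 + 6*b^3 + 12*b^2 - 23*b + 12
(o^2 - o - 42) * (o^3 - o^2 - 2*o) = o^5 - 2*o^4 - 43*o^3 + 44*o^2 + 84*o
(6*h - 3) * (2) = 12*h - 6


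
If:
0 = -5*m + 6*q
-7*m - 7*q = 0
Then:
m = 0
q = 0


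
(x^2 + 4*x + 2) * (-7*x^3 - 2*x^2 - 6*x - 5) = -7*x^5 - 30*x^4 - 28*x^3 - 33*x^2 - 32*x - 10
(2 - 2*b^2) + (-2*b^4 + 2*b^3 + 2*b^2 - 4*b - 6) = -2*b^4 + 2*b^3 - 4*b - 4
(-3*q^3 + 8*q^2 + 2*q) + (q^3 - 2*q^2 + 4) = -2*q^3 + 6*q^2 + 2*q + 4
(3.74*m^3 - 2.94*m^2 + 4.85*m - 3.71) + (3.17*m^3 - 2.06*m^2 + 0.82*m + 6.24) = 6.91*m^3 - 5.0*m^2 + 5.67*m + 2.53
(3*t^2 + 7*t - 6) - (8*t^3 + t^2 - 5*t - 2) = -8*t^3 + 2*t^2 + 12*t - 4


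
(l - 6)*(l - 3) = l^2 - 9*l + 18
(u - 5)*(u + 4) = u^2 - u - 20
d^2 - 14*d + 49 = (d - 7)^2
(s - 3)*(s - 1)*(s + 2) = s^3 - 2*s^2 - 5*s + 6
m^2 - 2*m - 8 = (m - 4)*(m + 2)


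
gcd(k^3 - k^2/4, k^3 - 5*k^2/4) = k^2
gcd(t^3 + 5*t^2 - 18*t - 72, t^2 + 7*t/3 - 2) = t + 3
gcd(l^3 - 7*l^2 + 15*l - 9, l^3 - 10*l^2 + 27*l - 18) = l^2 - 4*l + 3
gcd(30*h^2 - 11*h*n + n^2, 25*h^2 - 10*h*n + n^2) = 5*h - n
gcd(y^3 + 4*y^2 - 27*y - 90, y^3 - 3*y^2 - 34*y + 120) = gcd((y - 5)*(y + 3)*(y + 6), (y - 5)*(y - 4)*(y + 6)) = y^2 + y - 30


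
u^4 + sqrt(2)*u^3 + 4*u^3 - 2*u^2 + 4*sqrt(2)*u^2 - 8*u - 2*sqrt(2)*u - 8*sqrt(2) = (u + 4)*(u - sqrt(2))*(u + sqrt(2))^2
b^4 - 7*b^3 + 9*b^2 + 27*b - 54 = (b - 3)^3*(b + 2)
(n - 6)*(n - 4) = n^2 - 10*n + 24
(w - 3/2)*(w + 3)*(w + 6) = w^3 + 15*w^2/2 + 9*w/2 - 27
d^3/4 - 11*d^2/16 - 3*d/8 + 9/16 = (d/4 + 1/4)*(d - 3)*(d - 3/4)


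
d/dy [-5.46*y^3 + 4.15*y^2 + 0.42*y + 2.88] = -16.38*y^2 + 8.3*y + 0.42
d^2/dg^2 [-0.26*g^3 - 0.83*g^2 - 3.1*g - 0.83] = -1.56*g - 1.66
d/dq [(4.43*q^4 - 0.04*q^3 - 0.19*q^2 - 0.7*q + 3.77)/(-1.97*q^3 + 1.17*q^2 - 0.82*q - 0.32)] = (-8.7271*q^6 + 10.3662*q^5 - 11.3189*q^4 - 8.3628*q^3 + 23.2939*q^2 - 8.7002*q + 3.3154)/(3.8809*q^6 - 4.6098*q^5 + 4.5997*q^4 - 0.658*q^3 - 0.0764000000000001*q^2 + 0.5248*q + 0.1024)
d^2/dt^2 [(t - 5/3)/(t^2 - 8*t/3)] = 2*(27*t^3 - 135*t^2 + 360*t - 320)/(t^3*(27*t^3 - 216*t^2 + 576*t - 512))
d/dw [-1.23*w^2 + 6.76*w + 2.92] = 6.76 - 2.46*w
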